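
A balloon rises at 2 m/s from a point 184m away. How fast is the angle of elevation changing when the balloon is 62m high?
0.009761 rad/s

tan(θ) = y/184
sec²(θ) · dθ/dt = (1/184) · dy/dt
dθ/dt = cos²(θ)/184 · 2 = 184/(184² + 62²) · 2
dθ/dt = 0.009761 rad/s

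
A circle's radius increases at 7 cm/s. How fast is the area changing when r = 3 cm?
42π cm²/s

A = πr²
dA/dt = 2πr · dr/dt = 2π(3)(7) = 42π cm²/s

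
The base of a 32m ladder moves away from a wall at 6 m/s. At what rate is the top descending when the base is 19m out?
38√663/221 ≈ 4.427 m/s

x² + y² = 32²
2x·dx/dt + 2y·dy/dt = 0
dy/dt = -x/y · dx/dt = -19/√663 · 6 = -38√663/221 m/s
The top is descending at 38√663/221 ≈ 4.427 m/s.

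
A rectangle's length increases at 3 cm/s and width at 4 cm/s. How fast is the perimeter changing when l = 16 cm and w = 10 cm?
14 cm/s

P = 2(l + w)
dP/dt = 2(dl/dt + dw/dt) = 2(3 + 4) = 14 cm/s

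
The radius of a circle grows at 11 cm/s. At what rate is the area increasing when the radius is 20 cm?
440π cm²/s

A = πr²
dA/dt = 2πr · dr/dt = 2π(20)(11) = 440π cm²/s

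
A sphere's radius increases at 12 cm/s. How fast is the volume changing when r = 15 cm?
10800π cm³/s

V = (4/3)πr³
dV/dt = dV/dr · dr/dt = 4πr² · 12
At r = 15: dV/dt = 10800π cm³/s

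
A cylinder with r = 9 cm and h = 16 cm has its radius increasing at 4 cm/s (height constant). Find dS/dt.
272π cm²/s

S = 2πrh + 2πr² (lateral + bases)
dS/dt = (2πh + 4πr)·dr/dt = (2π·16 + 4π·9)·4
= 272π cm²/s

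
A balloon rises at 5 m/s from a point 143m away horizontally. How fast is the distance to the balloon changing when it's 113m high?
565√33218/33218 ≈ 3.1 m/s

z² = 143² + y²
z = √(143² + 113²) = √33218
dz/dt = y/z · dy/dt = 113/√33218 · 5 = 565√33218/33218 ≈ 3.1 m/s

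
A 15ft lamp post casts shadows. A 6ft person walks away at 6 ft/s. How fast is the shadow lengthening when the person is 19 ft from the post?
4 ft/s

By similar triangles: 15/(x+s) = 6/s
Solving: s = 6x/9
ds/dt = 6/9 · dx/dt = 2/3 · 6 = 4 ft/s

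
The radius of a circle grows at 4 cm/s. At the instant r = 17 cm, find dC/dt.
8π cm/s

C = 2πr
dC/dt = 2π · dr/dt = 2π · 4 = 8π cm/s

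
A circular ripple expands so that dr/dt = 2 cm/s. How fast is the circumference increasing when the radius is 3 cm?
4π cm/s

C = 2πr
dC/dt = 2π · dr/dt = 2π · 2 = 4π cm/s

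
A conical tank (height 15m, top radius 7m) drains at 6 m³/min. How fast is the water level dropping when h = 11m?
1350/(5929π) ≈ 0.07248 m/min

r/h = 7/15, so r = (7/15)h
V = (1/3)πr²h = (1/3)π((7/15)h)²h = (49/675)πh³
dV/dh = (49/225)πh²
dh/dt = (dV/dt)/(dV/dh) = -6/((49/225)π·11²) = -1350/(5929π) m/min
The level is dropping at 1350/(5929π) ≈ 0.07248 m/min.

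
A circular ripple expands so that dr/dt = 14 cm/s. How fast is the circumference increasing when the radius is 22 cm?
28π cm/s

C = 2πr
dC/dt = 2π · dr/dt = 2π · 14 = 28π cm/s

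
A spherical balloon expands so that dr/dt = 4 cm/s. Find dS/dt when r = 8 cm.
256π cm²/s

S = 4πr²
dS/dt = dS/dr · dr/dt = 8πr · 4
At r = 8: dS/dt = 256π cm²/s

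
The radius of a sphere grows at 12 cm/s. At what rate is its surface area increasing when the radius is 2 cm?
192π cm²/s

S = 4πr²
dS/dt = dS/dr · dr/dt = 8πr · 12
At r = 2: dS/dt = 192π cm²/s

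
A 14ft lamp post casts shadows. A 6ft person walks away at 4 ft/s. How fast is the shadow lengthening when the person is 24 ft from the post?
3 ft/s

By similar triangles: 14/(x+s) = 6/s
Solving: s = 6x/8
ds/dt = 6/8 · dx/dt = 3/4 · 4 = 3 ft/s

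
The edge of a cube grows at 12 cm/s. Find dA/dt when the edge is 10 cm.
1440 cm²/s

A = 6s²
dA/dt = 12s · ds/dt = 12·10·12 = 1440 cm²/s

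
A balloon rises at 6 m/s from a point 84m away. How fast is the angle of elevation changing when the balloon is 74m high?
0.040217 rad/s

tan(θ) = y/84
sec²(θ) · dθ/dt = (1/84) · dy/dt
dθ/dt = cos²(θ)/84 · 6 = 84/(84² + 74²) · 6
dθ/dt = 0.040217 rad/s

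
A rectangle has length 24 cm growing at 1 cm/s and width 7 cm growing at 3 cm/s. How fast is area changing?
79 cm²/s

A = lw
dA/dt = w·dl/dt + l·dw/dt = 7·1 + 24·3 = 79 cm²/s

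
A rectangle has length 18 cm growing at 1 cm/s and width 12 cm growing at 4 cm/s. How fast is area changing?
84 cm²/s

A = lw
dA/dt = w·dl/dt + l·dw/dt = 12·1 + 18·4 = 84 cm²/s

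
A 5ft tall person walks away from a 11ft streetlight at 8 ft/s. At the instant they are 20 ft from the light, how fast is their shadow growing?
20/3 ft/s

By similar triangles: 11/(x+s) = 5/s
Solving: s = 5x/6
ds/dt = 5/6 · dx/dt = 5/6 · 8 = 20/3 ft/s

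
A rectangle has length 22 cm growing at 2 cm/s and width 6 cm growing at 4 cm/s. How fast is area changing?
100 cm²/s

A = lw
dA/dt = w·dl/dt + l·dw/dt = 6·2 + 22·4 = 100 cm²/s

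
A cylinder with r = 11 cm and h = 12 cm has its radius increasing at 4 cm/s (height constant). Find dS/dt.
272π cm²/s

S = 2πrh + 2πr² (lateral + bases)
dS/dt = (2πh + 4πr)·dr/dt = (2π·12 + 4π·11)·4
= 272π cm²/s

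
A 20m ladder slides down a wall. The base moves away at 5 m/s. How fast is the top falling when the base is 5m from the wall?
√15/3 ≈ 1.291 m/s

x² + y² = 20²
2x·dx/dt + 2y·dy/dt = 0
dy/dt = -x/y · dx/dt = -5/(5√15) · 5 = -√15/3 m/s
The top is descending at √15/3 ≈ 1.291 m/s.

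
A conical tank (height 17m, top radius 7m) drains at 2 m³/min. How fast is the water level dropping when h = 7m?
578/(2401π) ≈ 0.07663 m/min

r/h = 7/17, so r = (7/17)h
V = (1/3)πr²h = (1/3)π((7/17)h)²h = (49/867)πh³
dV/dh = (49/289)πh²
dh/dt = (dV/dt)/(dV/dh) = -2/((49/289)π·7²) = -578/(2401π) m/min
The level is dropping at 578/(2401π) ≈ 0.07663 m/min.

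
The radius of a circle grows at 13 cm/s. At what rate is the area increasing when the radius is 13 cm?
338π cm²/s

A = πr²
dA/dt = 2πr · dr/dt = 2π(13)(13) = 338π cm²/s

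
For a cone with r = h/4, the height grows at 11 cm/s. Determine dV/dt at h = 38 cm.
3971π/4 cm³/s

V = (1/3)π(h/4)²h = πh³/48
dV/dt = πh²/16 · 11
At h = 38: dV/dt = 3971π/4 cm³/s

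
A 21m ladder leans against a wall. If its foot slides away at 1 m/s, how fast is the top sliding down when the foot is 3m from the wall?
√3/12 ≈ 0.1443 m/s

x² + y² = 21²
2x·dx/dt + 2y·dy/dt = 0
dy/dt = -x/y · dx/dt = -3/(12√3) · 1 = -√3/12 m/s
The top is descending at √3/12 ≈ 0.1443 m/s.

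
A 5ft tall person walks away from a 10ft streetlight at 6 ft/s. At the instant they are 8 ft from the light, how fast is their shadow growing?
6 ft/s

By similar triangles: 10/(x+s) = 5/s
Solving: s = 5x/5
ds/dt = 5/5 · dx/dt = 1 · 6 = 6 ft/s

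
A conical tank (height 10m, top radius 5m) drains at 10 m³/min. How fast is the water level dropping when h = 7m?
40/(49π) ≈ 0.2598 m/min

r/h = 5/10, so r = (1/2)h
V = (1/3)πr²h = (1/3)π((1/2)h)²h = (1/12)πh³
dV/dh = (1/4)πh²
dh/dt = (dV/dt)/(dV/dh) = -10/((1/4)π·7²) = -40/(49π) m/min
The level is dropping at 40/(49π) ≈ 0.2598 m/min.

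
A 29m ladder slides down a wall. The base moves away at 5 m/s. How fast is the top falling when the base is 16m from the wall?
16√65/39 ≈ 3.308 m/s

x² + y² = 29²
2x·dx/dt + 2y·dy/dt = 0
dy/dt = -x/y · dx/dt = -16/(3√65) · 5 = -16√65/39 m/s
The top is descending at 16√65/39 ≈ 3.308 m/s.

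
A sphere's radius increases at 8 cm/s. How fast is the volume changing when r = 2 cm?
128π cm³/s

V = (4/3)πr³
dV/dt = dV/dr · dr/dt = 4πr² · 8
At r = 2: dV/dt = 128π cm³/s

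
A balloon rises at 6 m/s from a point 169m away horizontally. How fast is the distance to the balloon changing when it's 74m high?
444√34037/34037 ≈ 2.407 m/s

z² = 169² + y²
z = √(169² + 74²) = √34037
dz/dt = y/z · dy/dt = 74/√34037 · 6 = 444√34037/34037 ≈ 2.407 m/s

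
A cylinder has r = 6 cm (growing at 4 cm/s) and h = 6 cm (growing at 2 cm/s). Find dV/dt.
360π cm³/s

V = πr²h
dV/dt = 2πrh·dr/dt + πr²·dh/dt
= 2π(6)(6)(4) + π(6)²(2)
= 360π cm³/s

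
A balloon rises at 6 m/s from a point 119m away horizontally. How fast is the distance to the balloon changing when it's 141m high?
423√34042/17021 ≈ 4.585 m/s

z² = 119² + y²
z = √(119² + 141²) = √34042
dz/dt = y/z · dy/dt = 141/√34042 · 6 = 423√34042/17021 ≈ 4.585 m/s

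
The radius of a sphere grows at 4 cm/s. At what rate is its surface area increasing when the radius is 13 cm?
416π cm²/s

S = 4πr²
dS/dt = dS/dr · dr/dt = 8πr · 4
At r = 13: dS/dt = 416π cm²/s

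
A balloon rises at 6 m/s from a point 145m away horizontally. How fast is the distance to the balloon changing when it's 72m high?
432√26209/26209 ≈ 2.668 m/s

z² = 145² + y²
z = √(145² + 72²) = √26209
dz/dt = y/z · dy/dt = 72/√26209 · 6 = 432√26209/26209 ≈ 2.668 m/s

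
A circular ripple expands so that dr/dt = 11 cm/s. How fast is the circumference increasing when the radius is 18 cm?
22π cm/s

C = 2πr
dC/dt = 2π · dr/dt = 2π · 11 = 22π cm/s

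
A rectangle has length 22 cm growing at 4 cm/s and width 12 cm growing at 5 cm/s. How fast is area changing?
158 cm²/s

A = lw
dA/dt = w·dl/dt + l·dw/dt = 12·4 + 22·5 = 158 cm²/s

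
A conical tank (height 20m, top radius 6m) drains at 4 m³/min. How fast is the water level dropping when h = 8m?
25/(36π) ≈ 0.221 m/min

r/h = 6/20, so r = (3/10)h
V = (1/3)πr²h = (1/3)π((3/10)h)²h = (3/100)πh³
dV/dh = (9/100)πh²
dh/dt = (dV/dt)/(dV/dh) = -4/((9/100)π·8²) = -25/(36π) m/min
The level is dropping at 25/(36π) ≈ 0.221 m/min.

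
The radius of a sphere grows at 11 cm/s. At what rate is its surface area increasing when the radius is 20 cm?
1760π cm²/s

S = 4πr²
dS/dt = dS/dr · dr/dt = 8πr · 11
At r = 20: dS/dt = 1760π cm²/s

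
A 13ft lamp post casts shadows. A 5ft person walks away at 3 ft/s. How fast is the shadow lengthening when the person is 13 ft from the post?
15/8 ft/s

By similar triangles: 13/(x+s) = 5/s
Solving: s = 5x/8
ds/dt = 5/8 · dx/dt = 5/8 · 3 = 15/8 ft/s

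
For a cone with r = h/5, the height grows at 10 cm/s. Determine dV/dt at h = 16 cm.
512π/5 cm³/s

V = (1/3)π(h/5)²h = πh³/75
dV/dt = πh²/25 · 10
At h = 16: dV/dt = 512π/5 cm³/s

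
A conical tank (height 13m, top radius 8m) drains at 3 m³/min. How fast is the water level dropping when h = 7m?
507/(3136π) ≈ 0.05146 m/min

r/h = 8/13, so r = (8/13)h
V = (1/3)πr²h = (1/3)π((8/13)h)²h = (64/507)πh³
dV/dh = (64/169)πh²
dh/dt = (dV/dt)/(dV/dh) = -3/((64/169)π·7²) = -507/(3136π) m/min
The level is dropping at 507/(3136π) ≈ 0.05146 m/min.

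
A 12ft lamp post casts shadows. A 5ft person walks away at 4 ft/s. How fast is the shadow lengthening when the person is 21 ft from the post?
20/7 ft/s

By similar triangles: 12/(x+s) = 5/s
Solving: s = 5x/7
ds/dt = 5/7 · dx/dt = 5/7 · 4 = 20/7 ft/s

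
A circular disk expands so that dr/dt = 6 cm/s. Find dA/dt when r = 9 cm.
108π cm²/s

A = πr²
dA/dt = 2πr · dr/dt = 2π(9)(6) = 108π cm²/s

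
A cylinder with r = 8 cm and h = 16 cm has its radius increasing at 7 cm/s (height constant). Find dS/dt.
448π cm²/s

S = 2πrh + 2πr² (lateral + bases)
dS/dt = (2πh + 4πr)·dr/dt = (2π·16 + 4π·8)·7
= 448π cm²/s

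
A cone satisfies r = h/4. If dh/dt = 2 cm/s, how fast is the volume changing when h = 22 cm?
121π/2 cm³/s

V = (1/3)π(h/4)²h = πh³/48
dV/dt = πh²/16 · 2
At h = 22: dV/dt = 121π/2 cm³/s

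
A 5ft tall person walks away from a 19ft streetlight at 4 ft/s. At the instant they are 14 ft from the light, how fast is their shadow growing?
10/7 ft/s

By similar triangles: 19/(x+s) = 5/s
Solving: s = 5x/14
ds/dt = 5/14 · dx/dt = 5/14 · 4 = 10/7 ft/s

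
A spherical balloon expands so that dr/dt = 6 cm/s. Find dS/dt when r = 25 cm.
1200π cm²/s

S = 4πr²
dS/dt = dS/dr · dr/dt = 8πr · 6
At r = 25: dS/dt = 1200π cm²/s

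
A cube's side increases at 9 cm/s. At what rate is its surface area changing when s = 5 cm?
540 cm²/s

A = 6s²
dA/dt = 12s · ds/dt = 12·5·9 = 540 cm²/s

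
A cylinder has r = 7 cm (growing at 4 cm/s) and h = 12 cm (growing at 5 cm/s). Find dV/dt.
917π cm³/s

V = πr²h
dV/dt = 2πrh·dr/dt + πr²·dh/dt
= 2π(7)(12)(4) + π(7)²(5)
= 917π cm³/s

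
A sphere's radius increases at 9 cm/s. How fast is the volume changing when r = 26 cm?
24336π cm³/s

V = (4/3)πr³
dV/dt = dV/dr · dr/dt = 4πr² · 9
At r = 26: dV/dt = 24336π cm³/s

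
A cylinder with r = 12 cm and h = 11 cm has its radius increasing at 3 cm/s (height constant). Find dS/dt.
210π cm²/s

S = 2πrh + 2πr² (lateral + bases)
dS/dt = (2πh + 4πr)·dr/dt = (2π·11 + 4π·12)·3
= 210π cm²/s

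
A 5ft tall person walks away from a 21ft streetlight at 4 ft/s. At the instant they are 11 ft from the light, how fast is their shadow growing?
5/4 ft/s

By similar triangles: 21/(x+s) = 5/s
Solving: s = 5x/16
ds/dt = 5/16 · dx/dt = 5/16 · 4 = 5/4 ft/s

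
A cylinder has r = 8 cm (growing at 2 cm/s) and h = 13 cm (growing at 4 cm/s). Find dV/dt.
672π cm³/s

V = πr²h
dV/dt = 2πrh·dr/dt + πr²·dh/dt
= 2π(8)(13)(2) + π(8)²(4)
= 672π cm³/s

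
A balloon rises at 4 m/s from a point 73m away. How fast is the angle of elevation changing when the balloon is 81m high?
0.024558 rad/s

tan(θ) = y/73
sec²(θ) · dθ/dt = (1/73) · dy/dt
dθ/dt = cos²(θ)/73 · 4 = 73/(73² + 81²) · 4
dθ/dt = 0.024558 rad/s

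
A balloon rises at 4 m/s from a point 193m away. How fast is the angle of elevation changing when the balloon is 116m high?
0.015225 rad/s

tan(θ) = y/193
sec²(θ) · dθ/dt = (1/193) · dy/dt
dθ/dt = cos²(θ)/193 · 4 = 193/(193² + 116²) · 4
dθ/dt = 0.015225 rad/s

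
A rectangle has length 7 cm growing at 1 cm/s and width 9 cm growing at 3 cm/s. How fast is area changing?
30 cm²/s

A = lw
dA/dt = w·dl/dt + l·dw/dt = 9·1 + 7·3 = 30 cm²/s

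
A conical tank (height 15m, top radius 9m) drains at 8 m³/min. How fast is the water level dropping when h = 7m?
200/(441π) ≈ 0.1444 m/min

r/h = 9/15, so r = (3/5)h
V = (1/3)πr²h = (1/3)π((3/5)h)²h = (3/25)πh³
dV/dh = (9/25)πh²
dh/dt = (dV/dt)/(dV/dh) = -8/((9/25)π·7²) = -200/(441π) m/min
The level is dropping at 200/(441π) ≈ 0.1444 m/min.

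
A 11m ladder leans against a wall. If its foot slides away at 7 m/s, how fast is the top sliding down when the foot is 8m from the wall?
56√57/57 ≈ 7.417 m/s

x² + y² = 11²
2x·dx/dt + 2y·dy/dt = 0
dy/dt = -x/y · dx/dt = -8/√57 · 7 = -56√57/57 m/s
The top is descending at 56√57/57 ≈ 7.417 m/s.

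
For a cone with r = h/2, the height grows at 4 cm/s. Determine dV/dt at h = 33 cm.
1089π cm³/s

V = (1/3)π(h/2)²h = πh³/12
dV/dt = πh²/4 · 4
At h = 33: dV/dt = 1089π cm³/s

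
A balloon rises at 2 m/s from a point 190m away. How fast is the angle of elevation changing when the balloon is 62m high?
0.009513 rad/s

tan(θ) = y/190
sec²(θ) · dθ/dt = (1/190) · dy/dt
dθ/dt = cos²(θ)/190 · 2 = 190/(190² + 62²) · 2
dθ/dt = 0.009513 rad/s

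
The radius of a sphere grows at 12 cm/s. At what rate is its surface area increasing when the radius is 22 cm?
2112π cm²/s

S = 4πr²
dS/dt = dS/dr · dr/dt = 8πr · 12
At r = 22: dS/dt = 2112π cm²/s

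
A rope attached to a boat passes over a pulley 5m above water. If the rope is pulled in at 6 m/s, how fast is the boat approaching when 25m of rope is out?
5√6/2 ≈ 6.124 m/s

rope² = x² + 5²
x = √(25² - 5²) = 10√6
dx/dt = (rope/x) · d(rope)/dt = (25/(10√6)) · (-6) = -5√6/2 m/s
The boat approaches at 5√6/2 ≈ 6.124 m/s.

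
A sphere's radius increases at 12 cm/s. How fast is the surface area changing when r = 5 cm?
480π cm²/s

S = 4πr²
dS/dt = dS/dr · dr/dt = 8πr · 12
At r = 5: dS/dt = 480π cm²/s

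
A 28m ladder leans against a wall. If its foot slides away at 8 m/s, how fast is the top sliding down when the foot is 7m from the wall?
8√15/15 ≈ 2.066 m/s

x² + y² = 28²
2x·dx/dt + 2y·dy/dt = 0
dy/dt = -x/y · dx/dt = -7/(7√15) · 8 = -8√15/15 m/s
The top is descending at 8√15/15 ≈ 2.066 m/s.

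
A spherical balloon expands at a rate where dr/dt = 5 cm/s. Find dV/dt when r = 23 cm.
10580π cm³/s

V = (4/3)πr³
dV/dt = dV/dr · dr/dt = 4πr² · 5
At r = 23: dV/dt = 10580π cm³/s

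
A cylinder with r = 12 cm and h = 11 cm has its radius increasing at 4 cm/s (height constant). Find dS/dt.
280π cm²/s

S = 2πrh + 2πr² (lateral + bases)
dS/dt = (2πh + 4πr)·dr/dt = (2π·11 + 4π·12)·4
= 280π cm²/s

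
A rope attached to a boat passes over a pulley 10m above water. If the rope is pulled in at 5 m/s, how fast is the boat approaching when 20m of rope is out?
10√3/3 ≈ 5.774 m/s

rope² = x² + 10²
x = √(20² - 10²) = 10√3
dx/dt = (rope/x) · d(rope)/dt = (20/(10√3)) · (-5) = -10√3/3 m/s
The boat approaches at 10√3/3 ≈ 5.774 m/s.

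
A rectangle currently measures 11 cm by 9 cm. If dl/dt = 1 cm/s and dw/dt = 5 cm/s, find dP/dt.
12 cm/s

P = 2(l + w)
dP/dt = 2(dl/dt + dw/dt) = 2(1 + 5) = 12 cm/s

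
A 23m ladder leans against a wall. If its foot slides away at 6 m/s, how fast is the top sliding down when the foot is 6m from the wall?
36√493/493 ≈ 1.621 m/s

x² + y² = 23²
2x·dx/dt + 2y·dy/dt = 0
dy/dt = -x/y · dx/dt = -6/√493 · 6 = -36√493/493 m/s
The top is descending at 36√493/493 ≈ 1.621 m/s.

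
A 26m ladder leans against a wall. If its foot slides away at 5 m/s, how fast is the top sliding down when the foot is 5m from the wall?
25√651/651 ≈ 0.9798 m/s

x² + y² = 26²
2x·dx/dt + 2y·dy/dt = 0
dy/dt = -x/y · dx/dt = -5/√651 · 5 = -25√651/651 m/s
The top is descending at 25√651/651 ≈ 0.9798 m/s.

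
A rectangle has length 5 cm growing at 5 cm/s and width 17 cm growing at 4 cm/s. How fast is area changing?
105 cm²/s

A = lw
dA/dt = w·dl/dt + l·dw/dt = 17·5 + 5·4 = 105 cm²/s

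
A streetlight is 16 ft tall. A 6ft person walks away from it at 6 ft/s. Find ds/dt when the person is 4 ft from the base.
18/5 ft/s

By similar triangles: 16/(x+s) = 6/s
Solving: s = 6x/10
ds/dt = 6/10 · dx/dt = 3/5 · 6 = 18/5 ft/s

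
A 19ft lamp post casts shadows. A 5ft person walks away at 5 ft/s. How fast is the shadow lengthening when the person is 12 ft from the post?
25/14 ft/s

By similar triangles: 19/(x+s) = 5/s
Solving: s = 5x/14
ds/dt = 5/14 · dx/dt = 5/14 · 5 = 25/14 ft/s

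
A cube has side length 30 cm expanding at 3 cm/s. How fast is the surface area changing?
1080 cm²/s

A = 6s²
dA/dt = 12s · ds/dt = 12·30·3 = 1080 cm²/s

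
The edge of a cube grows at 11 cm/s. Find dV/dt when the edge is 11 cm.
3993 cm³/s

V = s³
dV/dt = 3s² · ds/dt = 3·11²·11 = 3993 cm³/s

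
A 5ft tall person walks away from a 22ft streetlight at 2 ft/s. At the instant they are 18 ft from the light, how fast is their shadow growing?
10/17 ft/s

By similar triangles: 22/(x+s) = 5/s
Solving: s = 5x/17
ds/dt = 5/17 · dx/dt = 5/17 · 2 = 10/17 ft/s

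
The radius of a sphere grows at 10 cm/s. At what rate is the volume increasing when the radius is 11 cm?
4840π cm³/s

V = (4/3)πr³
dV/dt = dV/dr · dr/dt = 4πr² · 10
At r = 11: dV/dt = 4840π cm³/s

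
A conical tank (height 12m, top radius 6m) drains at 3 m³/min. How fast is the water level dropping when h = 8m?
3/(16π) ≈ 0.05968 m/min

r/h = 6/12, so r = (1/2)h
V = (1/3)πr²h = (1/3)π((1/2)h)²h = (1/12)πh³
dV/dh = (1/4)πh²
dh/dt = (dV/dt)/(dV/dh) = -3/((1/4)π·8²) = -3/(16π) m/min
The level is dropping at 3/(16π) ≈ 0.05968 m/min.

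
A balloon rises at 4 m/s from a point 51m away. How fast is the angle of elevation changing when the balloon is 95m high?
0.017547 rad/s

tan(θ) = y/51
sec²(θ) · dθ/dt = (1/51) · dy/dt
dθ/dt = cos²(θ)/51 · 4 = 51/(51² + 95²) · 4
dθ/dt = 0.017547 rad/s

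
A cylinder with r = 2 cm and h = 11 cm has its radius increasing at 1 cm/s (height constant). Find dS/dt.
30π cm²/s

S = 2πrh + 2πr² (lateral + bases)
dS/dt = (2πh + 4πr)·dr/dt = (2π·11 + 4π·2)·1
= 30π cm²/s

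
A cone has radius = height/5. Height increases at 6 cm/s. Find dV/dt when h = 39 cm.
9126π/25 cm³/s

V = (1/3)π(h/5)²h = πh³/75
dV/dt = πh²/25 · 6
At h = 39: dV/dt = 9126π/25 cm³/s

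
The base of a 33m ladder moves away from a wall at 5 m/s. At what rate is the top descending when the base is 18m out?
6√85/17 ≈ 3.254 m/s

x² + y² = 33²
2x·dx/dt + 2y·dy/dt = 0
dy/dt = -x/y · dx/dt = -18/(3√85) · 5 = -6√85/17 m/s
The top is descending at 6√85/17 ≈ 3.254 m/s.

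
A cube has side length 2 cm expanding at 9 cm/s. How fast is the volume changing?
108 cm³/s

V = s³
dV/dt = 3s² · ds/dt = 3·2²·9 = 108 cm³/s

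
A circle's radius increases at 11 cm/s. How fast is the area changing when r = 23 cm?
506π cm²/s

A = πr²
dA/dt = 2πr · dr/dt = 2π(23)(11) = 506π cm²/s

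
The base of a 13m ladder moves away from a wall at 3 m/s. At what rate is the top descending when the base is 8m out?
8√105/35 ≈ 2.342 m/s

x² + y² = 13²
2x·dx/dt + 2y·dy/dt = 0
dy/dt = -x/y · dx/dt = -8/√105 · 3 = -8√105/35 m/s
The top is descending at 8√105/35 ≈ 2.342 m/s.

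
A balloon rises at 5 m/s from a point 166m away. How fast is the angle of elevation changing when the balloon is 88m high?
0.023513 rad/s

tan(θ) = y/166
sec²(θ) · dθ/dt = (1/166) · dy/dt
dθ/dt = cos²(θ)/166 · 5 = 166/(166² + 88²) · 5
dθ/dt = 0.023513 rad/s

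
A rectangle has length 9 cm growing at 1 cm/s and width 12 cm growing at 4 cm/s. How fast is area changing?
48 cm²/s

A = lw
dA/dt = w·dl/dt + l·dw/dt = 12·1 + 9·4 = 48 cm²/s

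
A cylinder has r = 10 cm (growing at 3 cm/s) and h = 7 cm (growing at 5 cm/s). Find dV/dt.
920π cm³/s

V = πr²h
dV/dt = 2πrh·dr/dt + πr²·dh/dt
= 2π(10)(7)(3) + π(10)²(5)
= 920π cm³/s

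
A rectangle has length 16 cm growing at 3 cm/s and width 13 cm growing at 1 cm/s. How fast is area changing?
55 cm²/s

A = lw
dA/dt = w·dl/dt + l·dw/dt = 13·3 + 16·1 = 55 cm²/s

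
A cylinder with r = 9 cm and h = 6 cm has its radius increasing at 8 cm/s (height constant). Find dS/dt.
384π cm²/s

S = 2πrh + 2πr² (lateral + bases)
dS/dt = (2πh + 4πr)·dr/dt = (2π·6 + 4π·9)·8
= 384π cm²/s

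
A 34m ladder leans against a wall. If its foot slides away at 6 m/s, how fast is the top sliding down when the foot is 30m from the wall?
45/4 = 11.25 m/s

x² + y² = 34²
2x·dx/dt + 2y·dy/dt = 0
dy/dt = -x/y · dx/dt = -30/16 · 6 = -45/4 m/s
The top is descending at 45/4 = 11.25 m/s.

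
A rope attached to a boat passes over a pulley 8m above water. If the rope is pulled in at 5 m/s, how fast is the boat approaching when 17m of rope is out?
17/3 ≈ 5.667 m/s

rope² = x² + 8²
x = √(17² - 8²) = 15
dx/dt = (rope/x) · d(rope)/dt = (17/15) · (-5) = -17/3 m/s
The boat approaches at 17/3 ≈ 5.667 m/s.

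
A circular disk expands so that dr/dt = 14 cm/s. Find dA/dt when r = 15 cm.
420π cm²/s

A = πr²
dA/dt = 2πr · dr/dt = 2π(15)(14) = 420π cm²/s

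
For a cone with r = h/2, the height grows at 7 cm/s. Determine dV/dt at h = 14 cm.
343π cm³/s

V = (1/3)π(h/2)²h = πh³/12
dV/dt = πh²/4 · 7
At h = 14: dV/dt = 343π cm³/s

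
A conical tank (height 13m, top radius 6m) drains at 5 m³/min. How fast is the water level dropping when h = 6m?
845/(1296π) ≈ 0.2075 m/min

r/h = 6/13, so r = (6/13)h
V = (1/3)πr²h = (1/3)π((6/13)h)²h = (12/169)πh³
dV/dh = (36/169)πh²
dh/dt = (dV/dt)/(dV/dh) = -5/((36/169)π·6²) = -845/(1296π) m/min
The level is dropping at 845/(1296π) ≈ 0.2075 m/min.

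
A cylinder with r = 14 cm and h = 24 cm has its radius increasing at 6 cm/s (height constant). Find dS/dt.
624π cm²/s

S = 2πrh + 2πr² (lateral + bases)
dS/dt = (2πh + 4πr)·dr/dt = (2π·24 + 4π·14)·6
= 624π cm²/s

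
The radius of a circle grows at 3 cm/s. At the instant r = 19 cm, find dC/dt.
6π cm/s

C = 2πr
dC/dt = 2π · dr/dt = 2π · 3 = 6π cm/s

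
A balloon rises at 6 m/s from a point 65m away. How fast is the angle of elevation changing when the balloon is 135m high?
0.017372 rad/s

tan(θ) = y/65
sec²(θ) · dθ/dt = (1/65) · dy/dt
dθ/dt = cos²(θ)/65 · 6 = 65/(65² + 135²) · 6
dθ/dt = 0.017372 rad/s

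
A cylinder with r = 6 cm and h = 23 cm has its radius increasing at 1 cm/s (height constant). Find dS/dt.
70π cm²/s

S = 2πrh + 2πr² (lateral + bases)
dS/dt = (2πh + 4πr)·dr/dt = (2π·23 + 4π·6)·1
= 70π cm²/s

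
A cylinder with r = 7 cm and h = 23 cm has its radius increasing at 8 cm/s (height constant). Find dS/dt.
592π cm²/s

S = 2πrh + 2πr² (lateral + bases)
dS/dt = (2πh + 4πr)·dr/dt = (2π·23 + 4π·7)·8
= 592π cm²/s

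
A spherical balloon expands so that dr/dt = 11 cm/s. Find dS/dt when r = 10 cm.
880π cm²/s

S = 4πr²
dS/dt = dS/dr · dr/dt = 8πr · 11
At r = 10: dS/dt = 880π cm²/s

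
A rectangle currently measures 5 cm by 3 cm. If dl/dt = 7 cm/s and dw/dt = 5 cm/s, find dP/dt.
24 cm/s

P = 2(l + w)
dP/dt = 2(dl/dt + dw/dt) = 2(7 + 5) = 24 cm/s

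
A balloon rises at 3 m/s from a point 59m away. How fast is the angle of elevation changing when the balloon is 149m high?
0.006892 rad/s

tan(θ) = y/59
sec²(θ) · dθ/dt = (1/59) · dy/dt
dθ/dt = cos²(θ)/59 · 3 = 59/(59² + 149²) · 3
dθ/dt = 0.006892 rad/s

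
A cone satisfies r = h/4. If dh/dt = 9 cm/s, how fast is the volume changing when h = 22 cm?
1089π/4 cm³/s

V = (1/3)π(h/4)²h = πh³/48
dV/dt = πh²/16 · 9
At h = 22: dV/dt = 1089π/4 cm³/s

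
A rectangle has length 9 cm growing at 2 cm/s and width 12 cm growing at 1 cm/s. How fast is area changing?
33 cm²/s

A = lw
dA/dt = w·dl/dt + l·dw/dt = 12·2 + 9·1 = 33 cm²/s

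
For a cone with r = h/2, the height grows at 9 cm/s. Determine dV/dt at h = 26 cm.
1521π cm³/s

V = (1/3)π(h/2)²h = πh³/12
dV/dt = πh²/4 · 9
At h = 26: dV/dt = 1521π cm³/s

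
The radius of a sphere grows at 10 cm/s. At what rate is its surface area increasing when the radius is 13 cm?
1040π cm²/s

S = 4πr²
dS/dt = dS/dr · dr/dt = 8πr · 10
At r = 13: dS/dt = 1040π cm²/s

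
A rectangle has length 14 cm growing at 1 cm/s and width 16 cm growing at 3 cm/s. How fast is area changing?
58 cm²/s

A = lw
dA/dt = w·dl/dt + l·dw/dt = 16·1 + 14·3 = 58 cm²/s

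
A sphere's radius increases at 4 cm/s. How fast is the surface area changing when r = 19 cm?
608π cm²/s

S = 4πr²
dS/dt = dS/dr · dr/dt = 8πr · 4
At r = 19: dS/dt = 608π cm²/s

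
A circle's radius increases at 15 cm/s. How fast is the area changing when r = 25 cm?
750π cm²/s

A = πr²
dA/dt = 2πr · dr/dt = 2π(25)(15) = 750π cm²/s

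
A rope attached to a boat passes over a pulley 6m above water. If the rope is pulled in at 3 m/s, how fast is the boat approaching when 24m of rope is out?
4√15/5 ≈ 3.098 m/s

rope² = x² + 6²
x = √(24² - 6²) = 6√15
dx/dt = (rope/x) · d(rope)/dt = (24/(6√15)) · (-3) = -4√15/5 m/s
The boat approaches at 4√15/5 ≈ 3.098 m/s.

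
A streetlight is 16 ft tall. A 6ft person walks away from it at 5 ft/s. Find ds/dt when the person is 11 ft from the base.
3 ft/s

By similar triangles: 16/(x+s) = 6/s
Solving: s = 6x/10
ds/dt = 6/10 · dx/dt = 3/5 · 5 = 3 ft/s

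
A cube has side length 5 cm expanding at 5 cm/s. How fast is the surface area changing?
300 cm²/s

A = 6s²
dA/dt = 12s · ds/dt = 12·5·5 = 300 cm²/s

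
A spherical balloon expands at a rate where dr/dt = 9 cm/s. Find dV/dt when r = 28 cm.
28224π cm³/s

V = (4/3)πr³
dV/dt = dV/dr · dr/dt = 4πr² · 9
At r = 28: dV/dt = 28224π cm³/s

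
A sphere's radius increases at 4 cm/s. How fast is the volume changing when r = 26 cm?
10816π cm³/s

V = (4/3)πr³
dV/dt = dV/dr · dr/dt = 4πr² · 4
At r = 26: dV/dt = 10816π cm³/s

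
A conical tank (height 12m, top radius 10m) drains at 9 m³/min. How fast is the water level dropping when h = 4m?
81/(100π) ≈ 0.2578 m/min

r/h = 10/12, so r = (5/6)h
V = (1/3)πr²h = (1/3)π((5/6)h)²h = (25/108)πh³
dV/dh = (25/36)πh²
dh/dt = (dV/dt)/(dV/dh) = -9/((25/36)π·4²) = -81/(100π) m/min
The level is dropping at 81/(100π) ≈ 0.2578 m/min.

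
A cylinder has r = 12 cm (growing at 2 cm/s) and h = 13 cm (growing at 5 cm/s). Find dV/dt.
1344π cm³/s

V = πr²h
dV/dt = 2πrh·dr/dt + πr²·dh/dt
= 2π(12)(13)(2) + π(12)²(5)
= 1344π cm³/s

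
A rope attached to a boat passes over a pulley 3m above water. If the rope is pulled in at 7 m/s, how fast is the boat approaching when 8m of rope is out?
56√55/55 ≈ 7.551 m/s

rope² = x² + 3²
x = √(8² - 3²) = √55
dx/dt = (rope/x) · d(rope)/dt = (8/√55) · (-7) = -56√55/55 m/s
The boat approaches at 56√55/55 ≈ 7.551 m/s.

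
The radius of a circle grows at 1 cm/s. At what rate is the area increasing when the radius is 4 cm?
8π cm²/s

A = πr²
dA/dt = 2πr · dr/dt = 2π(4)(1) = 8π cm²/s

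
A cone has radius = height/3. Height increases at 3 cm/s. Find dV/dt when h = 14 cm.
196π/3 cm³/s

V = (1/3)π(h/3)²h = πh³/27
dV/dt = πh²/9 · 3
At h = 14: dV/dt = 196π/3 cm³/s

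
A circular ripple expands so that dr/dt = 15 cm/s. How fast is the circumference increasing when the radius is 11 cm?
30π cm/s

C = 2πr
dC/dt = 2π · dr/dt = 2π · 15 = 30π cm/s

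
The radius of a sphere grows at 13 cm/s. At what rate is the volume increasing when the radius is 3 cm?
468π cm³/s

V = (4/3)πr³
dV/dt = dV/dr · dr/dt = 4πr² · 13
At r = 3: dV/dt = 468π cm³/s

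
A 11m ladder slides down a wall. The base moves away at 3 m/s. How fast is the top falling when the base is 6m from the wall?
18√85/85 ≈ 1.952 m/s

x² + y² = 11²
2x·dx/dt + 2y·dy/dt = 0
dy/dt = -x/y · dx/dt = -6/√85 · 3 = -18√85/85 m/s
The top is descending at 18√85/85 ≈ 1.952 m/s.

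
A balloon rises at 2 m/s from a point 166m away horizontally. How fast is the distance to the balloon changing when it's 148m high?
148√12365/12365 ≈ 1.331 m/s

z² = 166² + y²
z = √(166² + 148²) = 2√12365
dz/dt = y/z · dy/dt = 148/(2√12365) · 2 = 148√12365/12365 ≈ 1.331 m/s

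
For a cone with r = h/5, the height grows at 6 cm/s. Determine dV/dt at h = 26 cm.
4056π/25 cm³/s

V = (1/3)π(h/5)²h = πh³/75
dV/dt = πh²/25 · 6
At h = 26: dV/dt = 4056π/25 cm³/s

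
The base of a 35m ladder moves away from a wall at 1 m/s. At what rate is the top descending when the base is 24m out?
24√649/649 ≈ 0.9421 m/s

x² + y² = 35²
2x·dx/dt + 2y·dy/dt = 0
dy/dt = -x/y · dx/dt = -24/√649 · 1 = -24√649/649 m/s
The top is descending at 24√649/649 ≈ 0.9421 m/s.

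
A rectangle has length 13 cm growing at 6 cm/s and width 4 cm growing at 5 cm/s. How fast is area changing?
89 cm²/s

A = lw
dA/dt = w·dl/dt + l·dw/dt = 4·6 + 13·5 = 89 cm²/s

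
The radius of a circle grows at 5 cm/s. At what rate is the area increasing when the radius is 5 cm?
50π cm²/s

A = πr²
dA/dt = 2πr · dr/dt = 2π(5)(5) = 50π cm²/s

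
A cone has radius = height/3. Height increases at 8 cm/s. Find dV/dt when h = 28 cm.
6272π/9 cm³/s

V = (1/3)π(h/3)²h = πh³/27
dV/dt = πh²/9 · 8
At h = 28: dV/dt = 6272π/9 cm³/s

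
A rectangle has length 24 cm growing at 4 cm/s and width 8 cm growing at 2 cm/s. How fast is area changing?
80 cm²/s

A = lw
dA/dt = w·dl/dt + l·dw/dt = 8·4 + 24·2 = 80 cm²/s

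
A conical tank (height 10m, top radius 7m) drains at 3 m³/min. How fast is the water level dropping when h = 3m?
100/(147π) ≈ 0.2165 m/min

r/h = 7/10, so r = (7/10)h
V = (1/3)πr²h = (1/3)π((7/10)h)²h = (49/300)πh³
dV/dh = (49/100)πh²
dh/dt = (dV/dt)/(dV/dh) = -3/((49/100)π·3²) = -100/(147π) m/min
The level is dropping at 100/(147π) ≈ 0.2165 m/min.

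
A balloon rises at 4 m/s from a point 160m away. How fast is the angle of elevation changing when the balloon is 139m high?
0.014247 rad/s

tan(θ) = y/160
sec²(θ) · dθ/dt = (1/160) · dy/dt
dθ/dt = cos²(θ)/160 · 4 = 160/(160² + 139²) · 4
dθ/dt = 0.014247 rad/s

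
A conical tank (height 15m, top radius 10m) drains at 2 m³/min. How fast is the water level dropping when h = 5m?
9/(50π) ≈ 0.0573 m/min

r/h = 10/15, so r = (2/3)h
V = (1/3)πr²h = (1/3)π((2/3)h)²h = (4/27)πh³
dV/dh = (4/9)πh²
dh/dt = (dV/dt)/(dV/dh) = -2/((4/9)π·5²) = -9/(50π) m/min
The level is dropping at 9/(50π) ≈ 0.0573 m/min.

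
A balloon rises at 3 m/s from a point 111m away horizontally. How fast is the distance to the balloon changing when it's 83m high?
249√19210/19210 ≈ 1.797 m/s

z² = 111² + y²
z = √(111² + 83²) = √19210
dz/dt = y/z · dy/dt = 83/√19210 · 3 = 249√19210/19210 ≈ 1.797 m/s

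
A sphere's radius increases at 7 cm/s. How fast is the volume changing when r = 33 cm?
30492π cm³/s

V = (4/3)πr³
dV/dt = dV/dr · dr/dt = 4πr² · 7
At r = 33: dV/dt = 30492π cm³/s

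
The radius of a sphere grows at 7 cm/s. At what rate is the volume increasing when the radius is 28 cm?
21952π cm³/s

V = (4/3)πr³
dV/dt = dV/dr · dr/dt = 4πr² · 7
At r = 28: dV/dt = 21952π cm³/s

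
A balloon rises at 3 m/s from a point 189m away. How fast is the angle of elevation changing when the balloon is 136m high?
0.010458 rad/s

tan(θ) = y/189
sec²(θ) · dθ/dt = (1/189) · dy/dt
dθ/dt = cos²(θ)/189 · 3 = 189/(189² + 136²) · 3
dθ/dt = 0.010458 rad/s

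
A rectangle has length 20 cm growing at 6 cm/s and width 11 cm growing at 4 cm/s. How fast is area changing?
146 cm²/s

A = lw
dA/dt = w·dl/dt + l·dw/dt = 11·6 + 20·4 = 146 cm²/s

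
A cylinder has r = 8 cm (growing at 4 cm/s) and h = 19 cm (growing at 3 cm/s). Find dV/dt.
1408π cm³/s

V = πr²h
dV/dt = 2πrh·dr/dt + πr²·dh/dt
= 2π(8)(19)(4) + π(8)²(3)
= 1408π cm³/s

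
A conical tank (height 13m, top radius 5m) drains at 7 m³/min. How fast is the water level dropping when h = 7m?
169/(175π) ≈ 0.3074 m/min

r/h = 5/13, so r = (5/13)h
V = (1/3)πr²h = (1/3)π((5/13)h)²h = (25/507)πh³
dV/dh = (25/169)πh²
dh/dt = (dV/dt)/(dV/dh) = -7/((25/169)π·7²) = -169/(175π) m/min
The level is dropping at 169/(175π) ≈ 0.3074 m/min.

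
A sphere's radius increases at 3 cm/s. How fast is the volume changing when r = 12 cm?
1728π cm³/s

V = (4/3)πr³
dV/dt = dV/dr · dr/dt = 4πr² · 3
At r = 12: dV/dt = 1728π cm³/s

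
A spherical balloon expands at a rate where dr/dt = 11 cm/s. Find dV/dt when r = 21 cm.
19404π cm³/s

V = (4/3)πr³
dV/dt = dV/dr · dr/dt = 4πr² · 11
At r = 21: dV/dt = 19404π cm³/s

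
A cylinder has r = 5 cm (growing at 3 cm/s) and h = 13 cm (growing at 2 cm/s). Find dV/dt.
440π cm³/s

V = πr²h
dV/dt = 2πrh·dr/dt + πr²·dh/dt
= 2π(5)(13)(3) + π(5)²(2)
= 440π cm³/s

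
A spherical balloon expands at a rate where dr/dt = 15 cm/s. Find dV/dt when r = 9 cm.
4860π cm³/s

V = (4/3)πr³
dV/dt = dV/dr · dr/dt = 4πr² · 15
At r = 9: dV/dt = 4860π cm³/s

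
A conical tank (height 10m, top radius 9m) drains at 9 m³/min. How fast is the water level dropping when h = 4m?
25/(36π) ≈ 0.221 m/min

r/h = 9/10, so r = (9/10)h
V = (1/3)πr²h = (1/3)π((9/10)h)²h = (27/100)πh³
dV/dh = (81/100)πh²
dh/dt = (dV/dt)/(dV/dh) = -9/((81/100)π·4²) = -25/(36π) m/min
The level is dropping at 25/(36π) ≈ 0.221 m/min.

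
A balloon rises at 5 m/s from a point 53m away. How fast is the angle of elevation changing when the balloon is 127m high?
0.013993 rad/s

tan(θ) = y/53
sec²(θ) · dθ/dt = (1/53) · dy/dt
dθ/dt = cos²(θ)/53 · 5 = 53/(53² + 127²) · 5
dθ/dt = 0.013993 rad/s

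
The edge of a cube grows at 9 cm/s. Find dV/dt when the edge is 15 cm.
6075 cm³/s

V = s³
dV/dt = 3s² · ds/dt = 3·15²·9 = 6075 cm³/s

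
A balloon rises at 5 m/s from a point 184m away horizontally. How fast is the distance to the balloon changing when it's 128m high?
16√785/157 ≈ 2.855 m/s

z² = 184² + y²
z = √(184² + 128²) = 8√785
dz/dt = y/z · dy/dt = 128/(8√785) · 5 = 16√785/157 ≈ 2.855 m/s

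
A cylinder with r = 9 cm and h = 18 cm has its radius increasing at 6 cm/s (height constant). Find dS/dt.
432π cm²/s

S = 2πrh + 2πr² (lateral + bases)
dS/dt = (2πh + 4πr)·dr/dt = (2π·18 + 4π·9)·6
= 432π cm²/s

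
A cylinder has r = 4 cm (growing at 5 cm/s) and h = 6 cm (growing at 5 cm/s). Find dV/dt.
320π cm³/s

V = πr²h
dV/dt = 2πrh·dr/dt + πr²·dh/dt
= 2π(4)(6)(5) + π(4)²(5)
= 320π cm³/s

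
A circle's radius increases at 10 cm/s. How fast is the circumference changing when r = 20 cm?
20π cm/s

C = 2πr
dC/dt = 2π · dr/dt = 2π · 10 = 20π cm/s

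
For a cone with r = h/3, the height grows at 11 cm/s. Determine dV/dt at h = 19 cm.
3971π/9 cm³/s

V = (1/3)π(h/3)²h = πh³/27
dV/dt = πh²/9 · 11
At h = 19: dV/dt = 3971π/9 cm³/s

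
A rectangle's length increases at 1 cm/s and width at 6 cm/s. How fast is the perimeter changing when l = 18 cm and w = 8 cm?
14 cm/s

P = 2(l + w)
dP/dt = 2(dl/dt + dw/dt) = 2(1 + 6) = 14 cm/s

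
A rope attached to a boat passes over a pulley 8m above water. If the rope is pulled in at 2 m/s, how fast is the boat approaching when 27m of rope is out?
54√665/665 ≈ 2.094 m/s

rope² = x² + 8²
x = √(27² - 8²) = √665
dx/dt = (rope/x) · d(rope)/dt = (27/√665) · (-2) = -54√665/665 m/s
The boat approaches at 54√665/665 ≈ 2.094 m/s.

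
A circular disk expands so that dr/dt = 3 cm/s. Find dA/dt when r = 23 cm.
138π cm²/s

A = πr²
dA/dt = 2πr · dr/dt = 2π(23)(3) = 138π cm²/s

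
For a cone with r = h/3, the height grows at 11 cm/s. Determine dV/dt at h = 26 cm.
7436π/9 cm³/s

V = (1/3)π(h/3)²h = πh³/27
dV/dt = πh²/9 · 11
At h = 26: dV/dt = 7436π/9 cm³/s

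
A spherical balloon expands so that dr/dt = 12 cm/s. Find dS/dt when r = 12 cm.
1152π cm²/s

S = 4πr²
dS/dt = dS/dr · dr/dt = 8πr · 12
At r = 12: dS/dt = 1152π cm²/s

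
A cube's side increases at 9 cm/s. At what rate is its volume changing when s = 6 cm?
972 cm³/s

V = s³
dV/dt = 3s² · ds/dt = 3·6²·9 = 972 cm³/s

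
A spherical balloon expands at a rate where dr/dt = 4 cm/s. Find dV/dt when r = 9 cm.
1296π cm³/s

V = (4/3)πr³
dV/dt = dV/dr · dr/dt = 4πr² · 4
At r = 9: dV/dt = 1296π cm³/s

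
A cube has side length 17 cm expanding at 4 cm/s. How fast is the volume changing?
3468 cm³/s

V = s³
dV/dt = 3s² · ds/dt = 3·17²·4 = 3468 cm³/s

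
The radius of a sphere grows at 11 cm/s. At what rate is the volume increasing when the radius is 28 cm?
34496π cm³/s

V = (4/3)πr³
dV/dt = dV/dr · dr/dt = 4πr² · 11
At r = 28: dV/dt = 34496π cm³/s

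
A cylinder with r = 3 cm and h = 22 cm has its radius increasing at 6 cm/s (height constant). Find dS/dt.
336π cm²/s

S = 2πrh + 2πr² (lateral + bases)
dS/dt = (2πh + 4πr)·dr/dt = (2π·22 + 4π·3)·6
= 336π cm²/s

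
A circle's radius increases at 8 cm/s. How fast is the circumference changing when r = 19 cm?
16π cm/s

C = 2πr
dC/dt = 2π · dr/dt = 2π · 8 = 16π cm/s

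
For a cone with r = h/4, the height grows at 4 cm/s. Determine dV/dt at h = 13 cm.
169π/4 cm³/s

V = (1/3)π(h/4)²h = πh³/48
dV/dt = πh²/16 · 4
At h = 13: dV/dt = 169π/4 cm³/s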